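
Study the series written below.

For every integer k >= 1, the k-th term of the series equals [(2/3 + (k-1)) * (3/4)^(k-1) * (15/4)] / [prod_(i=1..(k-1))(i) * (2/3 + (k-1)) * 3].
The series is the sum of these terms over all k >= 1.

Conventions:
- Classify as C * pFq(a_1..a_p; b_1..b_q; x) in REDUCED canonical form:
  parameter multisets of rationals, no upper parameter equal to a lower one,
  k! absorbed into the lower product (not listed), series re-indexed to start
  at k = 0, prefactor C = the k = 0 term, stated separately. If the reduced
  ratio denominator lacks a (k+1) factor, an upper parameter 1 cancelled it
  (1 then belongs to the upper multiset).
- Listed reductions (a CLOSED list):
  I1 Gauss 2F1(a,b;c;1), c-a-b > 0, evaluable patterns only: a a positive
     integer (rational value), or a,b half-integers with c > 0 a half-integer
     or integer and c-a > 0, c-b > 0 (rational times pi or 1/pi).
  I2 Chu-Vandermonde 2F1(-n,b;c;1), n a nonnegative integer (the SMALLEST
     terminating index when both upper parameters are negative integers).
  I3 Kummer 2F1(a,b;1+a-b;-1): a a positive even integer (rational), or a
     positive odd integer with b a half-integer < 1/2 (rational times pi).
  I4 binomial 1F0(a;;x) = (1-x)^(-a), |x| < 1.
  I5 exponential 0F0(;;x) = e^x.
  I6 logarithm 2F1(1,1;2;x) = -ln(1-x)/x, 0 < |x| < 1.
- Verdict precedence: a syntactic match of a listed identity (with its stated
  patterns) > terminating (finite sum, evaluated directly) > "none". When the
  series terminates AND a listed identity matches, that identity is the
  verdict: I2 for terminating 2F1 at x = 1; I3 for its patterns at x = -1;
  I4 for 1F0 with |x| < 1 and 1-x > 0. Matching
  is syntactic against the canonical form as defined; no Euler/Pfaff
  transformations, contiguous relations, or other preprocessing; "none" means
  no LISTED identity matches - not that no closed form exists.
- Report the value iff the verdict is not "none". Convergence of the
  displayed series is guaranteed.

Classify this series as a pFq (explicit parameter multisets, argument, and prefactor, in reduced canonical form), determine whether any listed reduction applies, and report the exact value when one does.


This is 5/4 * 0F0(-; -; 3/4) in reduced canonical form. Verdict: the exponential series (I5) matches (the 0F0 exponential series at x = 3/4). Exact value: (5/4) * e^(3/4).

Key step: with t_0 = 5/4, the product of the first k integers (C = 5/4) is k!.
Ratio: r(k) = (3/4) * 1 / [(k+1)] - poly over poly, x = (3/4) from leading terms; C = 5/4 at k = 0.


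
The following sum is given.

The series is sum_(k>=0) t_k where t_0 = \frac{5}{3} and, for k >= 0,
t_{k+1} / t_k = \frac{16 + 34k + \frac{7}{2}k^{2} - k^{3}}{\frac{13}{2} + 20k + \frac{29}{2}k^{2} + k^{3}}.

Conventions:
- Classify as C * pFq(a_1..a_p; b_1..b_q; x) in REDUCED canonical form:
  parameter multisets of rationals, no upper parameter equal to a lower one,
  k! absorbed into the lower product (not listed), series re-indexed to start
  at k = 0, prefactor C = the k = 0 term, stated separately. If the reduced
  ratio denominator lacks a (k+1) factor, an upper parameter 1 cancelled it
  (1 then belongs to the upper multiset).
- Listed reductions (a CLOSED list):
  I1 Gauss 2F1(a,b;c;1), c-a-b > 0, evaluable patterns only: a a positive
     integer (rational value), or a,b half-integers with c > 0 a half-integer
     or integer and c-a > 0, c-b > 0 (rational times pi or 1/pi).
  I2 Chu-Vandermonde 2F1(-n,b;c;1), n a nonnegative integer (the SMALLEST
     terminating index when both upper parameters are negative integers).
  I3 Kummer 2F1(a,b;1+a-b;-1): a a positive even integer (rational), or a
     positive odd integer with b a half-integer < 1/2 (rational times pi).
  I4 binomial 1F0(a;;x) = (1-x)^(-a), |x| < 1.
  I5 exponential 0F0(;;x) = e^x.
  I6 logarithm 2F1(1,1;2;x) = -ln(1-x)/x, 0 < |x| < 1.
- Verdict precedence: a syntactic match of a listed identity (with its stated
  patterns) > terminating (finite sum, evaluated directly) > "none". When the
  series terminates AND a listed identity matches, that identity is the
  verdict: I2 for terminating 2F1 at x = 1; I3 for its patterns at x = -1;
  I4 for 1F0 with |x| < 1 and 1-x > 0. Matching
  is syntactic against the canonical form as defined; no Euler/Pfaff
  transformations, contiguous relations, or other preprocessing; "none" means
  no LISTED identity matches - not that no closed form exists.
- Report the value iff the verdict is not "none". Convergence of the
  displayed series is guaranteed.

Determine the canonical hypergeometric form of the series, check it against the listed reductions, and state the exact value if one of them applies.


Canonical form: C = \frac{5}{3} times 2F1 with upper {-8, 4}, lower {13}, x = -1. Verdict at x = -1: the Kummer evaluation I3 matches (x = -1; c = 13 equals 1+a-b for upper {-8, 4}: listed pattern). Value: \frac{55}{3}.

Structural cue: x = -1 and the parameter 1/2 appears in both the upper and lower lists and cancels.
Adjacent-term ratio: r(k) = -1 * (k-8) (k+4) / [(k+13) (k+1)] - poly over poly, x = -1 from leading terms; C = \frac{5}{3} at k = 0.


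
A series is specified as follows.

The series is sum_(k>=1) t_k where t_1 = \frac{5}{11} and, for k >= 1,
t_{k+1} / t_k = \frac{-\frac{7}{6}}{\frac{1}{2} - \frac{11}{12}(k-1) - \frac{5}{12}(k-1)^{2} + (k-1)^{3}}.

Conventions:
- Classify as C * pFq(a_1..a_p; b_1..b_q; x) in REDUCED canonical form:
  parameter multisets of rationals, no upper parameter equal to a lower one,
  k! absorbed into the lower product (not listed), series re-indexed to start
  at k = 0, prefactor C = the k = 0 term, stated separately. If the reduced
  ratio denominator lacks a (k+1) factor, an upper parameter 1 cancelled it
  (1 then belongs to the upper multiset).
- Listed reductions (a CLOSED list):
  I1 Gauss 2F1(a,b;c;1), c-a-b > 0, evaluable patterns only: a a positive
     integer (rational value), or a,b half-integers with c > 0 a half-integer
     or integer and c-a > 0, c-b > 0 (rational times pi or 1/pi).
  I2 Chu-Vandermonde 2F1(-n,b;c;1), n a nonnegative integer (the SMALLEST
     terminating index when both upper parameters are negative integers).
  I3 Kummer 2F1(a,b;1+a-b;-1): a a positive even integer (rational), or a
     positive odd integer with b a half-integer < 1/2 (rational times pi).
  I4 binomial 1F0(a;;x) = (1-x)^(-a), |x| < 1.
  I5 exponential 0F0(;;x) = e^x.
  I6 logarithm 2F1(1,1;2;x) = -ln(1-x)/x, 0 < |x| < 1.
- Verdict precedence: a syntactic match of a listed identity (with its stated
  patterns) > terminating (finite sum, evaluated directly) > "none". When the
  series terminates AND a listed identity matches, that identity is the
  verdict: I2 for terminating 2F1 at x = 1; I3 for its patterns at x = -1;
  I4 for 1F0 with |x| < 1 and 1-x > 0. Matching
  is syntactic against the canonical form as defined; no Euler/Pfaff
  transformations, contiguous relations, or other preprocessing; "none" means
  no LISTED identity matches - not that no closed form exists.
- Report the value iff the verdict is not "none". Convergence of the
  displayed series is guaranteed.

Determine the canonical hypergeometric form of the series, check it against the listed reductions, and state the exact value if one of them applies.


Canonical form: C = \frac{5}{11} times 0F2 with upper {-}, lower {-\frac{3}{4}, -\frac{2}{3}}, x = -\frac{7}{6}. Verdict: no listed reduction: x = -\frac{7}{6} and upper {-} fail every I1-I6 pattern.

The tell: t_0 being \frac{5}{11}, the expanded ratio factors over Q; prefactor 5/11, roots give parameters.
Consecutive-term ratio: r(k) = -\frac{7}{6} * 1 / [(k-\frac{3}{4}) (k-\frac{2}{3}) (k+1)] ; factor over Q: parameters, x = -\frac{7}{6}, and C = \frac{5}{11}.


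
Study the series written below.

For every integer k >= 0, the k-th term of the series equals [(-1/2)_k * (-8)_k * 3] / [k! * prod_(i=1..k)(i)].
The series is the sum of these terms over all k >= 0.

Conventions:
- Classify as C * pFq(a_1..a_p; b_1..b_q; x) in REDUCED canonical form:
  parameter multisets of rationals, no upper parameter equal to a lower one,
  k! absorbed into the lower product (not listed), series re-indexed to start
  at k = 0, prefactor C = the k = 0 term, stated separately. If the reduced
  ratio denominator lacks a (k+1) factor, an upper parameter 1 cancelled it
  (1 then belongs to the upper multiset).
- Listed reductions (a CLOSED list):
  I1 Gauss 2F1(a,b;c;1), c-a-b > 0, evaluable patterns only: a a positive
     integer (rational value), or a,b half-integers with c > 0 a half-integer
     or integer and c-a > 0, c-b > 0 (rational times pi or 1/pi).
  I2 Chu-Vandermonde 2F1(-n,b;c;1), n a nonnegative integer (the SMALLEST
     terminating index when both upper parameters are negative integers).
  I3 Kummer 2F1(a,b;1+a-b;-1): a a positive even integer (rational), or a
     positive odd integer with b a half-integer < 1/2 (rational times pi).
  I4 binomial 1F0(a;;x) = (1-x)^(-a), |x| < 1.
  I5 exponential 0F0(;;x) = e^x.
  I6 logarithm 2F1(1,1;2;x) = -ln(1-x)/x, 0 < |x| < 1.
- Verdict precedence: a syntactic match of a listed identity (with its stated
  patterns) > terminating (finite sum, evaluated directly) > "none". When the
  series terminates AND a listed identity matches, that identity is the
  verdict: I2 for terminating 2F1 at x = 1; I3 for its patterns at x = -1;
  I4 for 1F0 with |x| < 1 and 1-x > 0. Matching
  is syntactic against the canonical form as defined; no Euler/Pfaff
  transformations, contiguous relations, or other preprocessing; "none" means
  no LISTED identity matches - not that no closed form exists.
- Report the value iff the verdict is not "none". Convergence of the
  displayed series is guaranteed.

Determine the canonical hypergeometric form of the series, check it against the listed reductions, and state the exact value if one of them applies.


This is 3 * 2F1(-8, -1/2; 1; 1) in reduced canonical form. Verdict: Chu-Vandermonde (I2) applies (terminating 2F1 at x = 1 with n = 8, b = -1/2, c = 1). Value: 328185/32768.

Key step: x = 1 and the lower running product (C = 3, x = 1) is a rising factorial.
Consecutive-term ratio: r(k) = 1 * (k-8) (k-1/2) / [(k+1) (k+1)] - poly over poly, x = 1 from leading terms; C = 3 at k = 0.


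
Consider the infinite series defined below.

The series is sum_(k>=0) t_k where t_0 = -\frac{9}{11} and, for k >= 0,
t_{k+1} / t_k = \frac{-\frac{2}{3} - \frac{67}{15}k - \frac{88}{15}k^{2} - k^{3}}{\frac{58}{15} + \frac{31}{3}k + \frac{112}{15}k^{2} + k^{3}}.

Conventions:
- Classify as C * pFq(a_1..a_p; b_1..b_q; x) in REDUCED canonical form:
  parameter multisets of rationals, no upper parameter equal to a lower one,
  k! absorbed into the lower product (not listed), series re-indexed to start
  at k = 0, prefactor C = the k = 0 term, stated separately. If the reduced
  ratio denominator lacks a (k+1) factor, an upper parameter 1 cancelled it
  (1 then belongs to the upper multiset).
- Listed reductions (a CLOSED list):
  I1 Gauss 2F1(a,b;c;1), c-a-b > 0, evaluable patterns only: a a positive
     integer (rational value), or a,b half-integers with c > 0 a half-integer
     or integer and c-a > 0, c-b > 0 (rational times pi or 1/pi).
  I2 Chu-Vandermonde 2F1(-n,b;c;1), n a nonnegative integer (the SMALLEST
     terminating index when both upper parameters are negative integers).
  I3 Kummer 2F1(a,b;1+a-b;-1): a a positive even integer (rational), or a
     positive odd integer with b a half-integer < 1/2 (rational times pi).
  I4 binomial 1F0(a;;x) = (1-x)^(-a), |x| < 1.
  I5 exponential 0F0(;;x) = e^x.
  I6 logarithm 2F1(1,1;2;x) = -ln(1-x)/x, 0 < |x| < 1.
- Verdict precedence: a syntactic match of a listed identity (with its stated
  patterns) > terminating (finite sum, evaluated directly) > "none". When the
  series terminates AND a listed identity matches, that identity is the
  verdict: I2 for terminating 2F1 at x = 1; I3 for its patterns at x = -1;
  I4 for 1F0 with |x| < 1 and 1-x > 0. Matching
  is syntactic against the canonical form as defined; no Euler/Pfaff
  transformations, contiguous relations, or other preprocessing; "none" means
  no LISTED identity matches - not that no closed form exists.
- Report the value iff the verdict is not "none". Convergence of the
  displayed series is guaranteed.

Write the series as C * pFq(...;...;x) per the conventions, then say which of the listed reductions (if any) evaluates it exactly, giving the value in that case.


Structural cue: with t_0 = -\frac{9}{11}, factor the ratio over Q (C = -9/11): negated roots = parameters.
Step ratio: r(k) = -1 * (k+\frac{1}{5}) (k+5) / [(k+\frac{29}{5}) (k+1)] - poly over poly, x = -1 from leading terms; C = -\frac{9}{11} at k = 0.

This is -\frac{9}{11} * 2F1(\frac{1}{5}, 5; \frac{29}{5}; -1) in reduced canonical form. Verdict: none - at argument -1 the multisets {\frac{1}{5}, 5} ; {\frac{29}{5}} match no listed identity.


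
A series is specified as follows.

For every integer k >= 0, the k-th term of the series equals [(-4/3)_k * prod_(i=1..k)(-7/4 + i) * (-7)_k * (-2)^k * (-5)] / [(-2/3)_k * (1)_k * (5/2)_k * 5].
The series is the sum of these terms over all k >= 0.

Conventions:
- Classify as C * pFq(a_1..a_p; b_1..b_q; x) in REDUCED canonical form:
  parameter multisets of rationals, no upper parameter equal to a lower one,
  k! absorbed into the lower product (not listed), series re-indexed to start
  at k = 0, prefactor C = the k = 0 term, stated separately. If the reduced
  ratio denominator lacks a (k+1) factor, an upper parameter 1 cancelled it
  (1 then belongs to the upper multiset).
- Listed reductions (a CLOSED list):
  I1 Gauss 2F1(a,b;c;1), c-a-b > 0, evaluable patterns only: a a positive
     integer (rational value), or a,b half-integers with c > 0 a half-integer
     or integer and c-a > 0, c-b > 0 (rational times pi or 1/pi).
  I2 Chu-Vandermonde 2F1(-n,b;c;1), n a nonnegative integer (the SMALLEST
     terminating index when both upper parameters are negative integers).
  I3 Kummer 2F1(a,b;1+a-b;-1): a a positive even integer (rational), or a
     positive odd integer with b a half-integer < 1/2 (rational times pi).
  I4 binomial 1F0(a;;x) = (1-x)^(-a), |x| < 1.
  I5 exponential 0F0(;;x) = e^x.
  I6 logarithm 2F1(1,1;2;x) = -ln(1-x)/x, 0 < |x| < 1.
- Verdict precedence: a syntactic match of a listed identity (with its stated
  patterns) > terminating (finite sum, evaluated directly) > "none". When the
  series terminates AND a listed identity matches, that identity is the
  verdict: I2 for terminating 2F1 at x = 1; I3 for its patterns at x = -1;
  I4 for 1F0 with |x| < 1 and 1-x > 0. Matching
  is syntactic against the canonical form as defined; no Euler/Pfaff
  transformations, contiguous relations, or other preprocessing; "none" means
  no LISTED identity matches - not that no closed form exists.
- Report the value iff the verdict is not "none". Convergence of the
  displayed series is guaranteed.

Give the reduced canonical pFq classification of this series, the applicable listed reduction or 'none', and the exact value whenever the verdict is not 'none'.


Key observation: from the first term -1: (1)_k (prefactor -1) is k! itself.
Ratio: r(k) = (-2) * (k-7) (k-4/3) (k-3/4) / [(k-2/3) (k+5/2) (k+1)] ; factor over Q: parameters, x = (-2), and C = -1.

At argument -2: a 3F2 with upper {-7, -4/3, -3/4}, lower {-2/3, 5/2}, scaled by C = -1. Verdict: terminating at k = 7: the factor (-7)_k kills every later term; summing the 8 survivors is exact. Sum: 15593/30030.


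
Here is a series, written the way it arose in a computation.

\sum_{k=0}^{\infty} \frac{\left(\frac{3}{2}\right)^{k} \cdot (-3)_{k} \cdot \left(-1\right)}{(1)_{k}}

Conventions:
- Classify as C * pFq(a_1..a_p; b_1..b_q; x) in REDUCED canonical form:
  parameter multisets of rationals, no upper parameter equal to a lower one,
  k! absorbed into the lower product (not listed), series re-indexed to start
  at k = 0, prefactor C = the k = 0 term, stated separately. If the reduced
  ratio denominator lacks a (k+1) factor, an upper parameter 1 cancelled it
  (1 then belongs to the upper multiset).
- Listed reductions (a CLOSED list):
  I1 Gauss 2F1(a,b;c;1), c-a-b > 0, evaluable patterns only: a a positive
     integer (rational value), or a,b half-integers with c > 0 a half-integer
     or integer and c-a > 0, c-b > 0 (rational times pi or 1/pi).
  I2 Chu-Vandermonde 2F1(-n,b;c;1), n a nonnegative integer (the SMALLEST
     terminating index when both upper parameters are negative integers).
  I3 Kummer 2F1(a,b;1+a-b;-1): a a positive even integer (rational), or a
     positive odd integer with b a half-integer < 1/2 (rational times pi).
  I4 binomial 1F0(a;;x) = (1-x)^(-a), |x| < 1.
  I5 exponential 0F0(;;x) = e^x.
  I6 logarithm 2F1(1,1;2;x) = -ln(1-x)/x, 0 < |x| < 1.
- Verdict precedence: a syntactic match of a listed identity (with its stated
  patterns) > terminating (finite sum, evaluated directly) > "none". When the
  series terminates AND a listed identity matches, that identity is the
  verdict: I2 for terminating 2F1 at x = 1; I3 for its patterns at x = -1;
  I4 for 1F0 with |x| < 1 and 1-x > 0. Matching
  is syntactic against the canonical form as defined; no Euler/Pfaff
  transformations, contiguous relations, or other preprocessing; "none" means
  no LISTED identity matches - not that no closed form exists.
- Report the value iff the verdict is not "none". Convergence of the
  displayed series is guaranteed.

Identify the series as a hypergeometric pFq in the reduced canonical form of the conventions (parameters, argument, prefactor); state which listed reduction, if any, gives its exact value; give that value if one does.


Reduced: x = \frac{3}{2}, 1F0, upper = {-3}, lower = {-}, C = -1. Verdict: terminating (-3 upstairs). 4 nonzero terms in all; added directly. Hence: \frac{1}{8}.

Key step: x = \frac{3}{2} and (1)_k (C = -1, x = 3/2) is k! itself.
Term ratio: r(k) = \frac{3}{2} * (k-3) / [(k+1)] - rational in k, leading ratio \frac{3}{2}; with t_0 = -1, classification follows.


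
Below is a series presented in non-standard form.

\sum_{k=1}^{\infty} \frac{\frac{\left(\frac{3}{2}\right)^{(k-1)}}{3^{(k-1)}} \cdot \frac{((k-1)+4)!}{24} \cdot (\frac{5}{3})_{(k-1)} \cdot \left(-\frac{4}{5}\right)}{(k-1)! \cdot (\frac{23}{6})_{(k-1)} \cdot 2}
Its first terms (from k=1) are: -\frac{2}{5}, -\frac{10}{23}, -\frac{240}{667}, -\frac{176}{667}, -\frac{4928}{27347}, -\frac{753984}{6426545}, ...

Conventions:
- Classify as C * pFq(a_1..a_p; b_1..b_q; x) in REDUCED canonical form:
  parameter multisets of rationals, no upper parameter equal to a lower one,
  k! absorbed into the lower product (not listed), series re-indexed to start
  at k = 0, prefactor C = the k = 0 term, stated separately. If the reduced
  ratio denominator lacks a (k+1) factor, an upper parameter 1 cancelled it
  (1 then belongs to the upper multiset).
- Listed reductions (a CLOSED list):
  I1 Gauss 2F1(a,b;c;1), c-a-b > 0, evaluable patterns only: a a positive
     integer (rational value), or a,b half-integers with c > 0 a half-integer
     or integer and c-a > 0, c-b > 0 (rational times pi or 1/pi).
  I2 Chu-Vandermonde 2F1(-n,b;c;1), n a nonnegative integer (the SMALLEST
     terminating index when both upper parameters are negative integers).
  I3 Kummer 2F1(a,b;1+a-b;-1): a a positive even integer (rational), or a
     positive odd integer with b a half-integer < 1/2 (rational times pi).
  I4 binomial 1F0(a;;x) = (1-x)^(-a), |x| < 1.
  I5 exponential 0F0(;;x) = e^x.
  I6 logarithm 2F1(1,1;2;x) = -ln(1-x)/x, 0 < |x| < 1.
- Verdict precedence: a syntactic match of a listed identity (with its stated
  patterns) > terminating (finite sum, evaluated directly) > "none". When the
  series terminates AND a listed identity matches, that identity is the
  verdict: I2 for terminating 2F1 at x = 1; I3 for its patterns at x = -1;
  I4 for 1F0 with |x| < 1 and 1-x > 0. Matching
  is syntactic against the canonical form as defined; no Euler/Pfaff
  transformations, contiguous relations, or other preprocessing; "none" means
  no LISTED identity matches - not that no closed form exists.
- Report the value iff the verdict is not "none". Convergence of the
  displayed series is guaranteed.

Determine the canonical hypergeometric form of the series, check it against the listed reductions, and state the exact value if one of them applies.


With C = -\frac{2}{5}: the canonical form is 2F1(\frac{5}{3}, 5; \frac{23}{6}; \frac{1}{2}). Verdict: none. A 2F1 with upper {\frac{5}{3}, 5} fits none of I1-I6 at x = \frac{1}{2}; the sum runs forever.

Key observation: with t_0 = -\frac{2}{5}, the constant factors (C = -2/5) combine into one prefactor.
Adjacent-term ratio: r(k) = \frac{1}{2} * (k+\frac{5}{3}) (k+5) / [(k+\frac{23}{6}) (k+1)] - rational; roots negated = parameters, x = \frac{1}{2}, C = -\frac{2}{5}.


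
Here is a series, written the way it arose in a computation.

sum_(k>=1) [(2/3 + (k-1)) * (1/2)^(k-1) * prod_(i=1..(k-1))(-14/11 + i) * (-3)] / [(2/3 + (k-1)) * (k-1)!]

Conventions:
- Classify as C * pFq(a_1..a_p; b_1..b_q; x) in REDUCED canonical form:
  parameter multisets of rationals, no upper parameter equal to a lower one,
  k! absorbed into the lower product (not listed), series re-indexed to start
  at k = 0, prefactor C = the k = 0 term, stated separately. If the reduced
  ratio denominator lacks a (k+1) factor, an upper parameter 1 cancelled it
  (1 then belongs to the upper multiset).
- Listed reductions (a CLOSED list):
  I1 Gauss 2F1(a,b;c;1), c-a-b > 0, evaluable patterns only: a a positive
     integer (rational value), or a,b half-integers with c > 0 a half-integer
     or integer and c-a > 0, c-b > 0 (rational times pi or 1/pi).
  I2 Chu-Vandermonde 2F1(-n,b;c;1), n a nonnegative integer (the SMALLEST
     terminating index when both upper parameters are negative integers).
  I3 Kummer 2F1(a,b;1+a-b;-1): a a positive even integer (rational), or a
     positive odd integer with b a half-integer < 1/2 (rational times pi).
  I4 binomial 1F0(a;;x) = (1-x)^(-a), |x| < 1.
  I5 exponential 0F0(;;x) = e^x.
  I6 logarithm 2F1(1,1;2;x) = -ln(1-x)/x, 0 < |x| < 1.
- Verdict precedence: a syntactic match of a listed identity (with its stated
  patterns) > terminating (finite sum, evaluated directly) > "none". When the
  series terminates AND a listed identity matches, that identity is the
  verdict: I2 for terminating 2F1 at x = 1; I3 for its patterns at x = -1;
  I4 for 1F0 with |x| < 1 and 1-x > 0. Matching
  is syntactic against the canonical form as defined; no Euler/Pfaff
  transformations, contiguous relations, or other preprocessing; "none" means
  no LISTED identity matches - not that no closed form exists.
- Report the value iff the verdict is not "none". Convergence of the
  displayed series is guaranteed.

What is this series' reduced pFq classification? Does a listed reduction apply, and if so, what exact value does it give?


Prefactor -3, argument 1/2: 1F0 with upper {-3/11} over lower {-}. Verdict: the I4 binomial reduction fires (the 1F0 binomial series: exponent 3/11, x = 1/2). Sum: (-3) * (1/2)^(3/11).

First insight: x = (1/2) and the running product (C = -3, x = 1/2) telescopes to a rising factorial.
Adjacent-term ratio: r(k) = (1/2) * (k-3/11) / [(k+1)] - rational in k. x = (1/2); t_0 = -3; negate the roots.


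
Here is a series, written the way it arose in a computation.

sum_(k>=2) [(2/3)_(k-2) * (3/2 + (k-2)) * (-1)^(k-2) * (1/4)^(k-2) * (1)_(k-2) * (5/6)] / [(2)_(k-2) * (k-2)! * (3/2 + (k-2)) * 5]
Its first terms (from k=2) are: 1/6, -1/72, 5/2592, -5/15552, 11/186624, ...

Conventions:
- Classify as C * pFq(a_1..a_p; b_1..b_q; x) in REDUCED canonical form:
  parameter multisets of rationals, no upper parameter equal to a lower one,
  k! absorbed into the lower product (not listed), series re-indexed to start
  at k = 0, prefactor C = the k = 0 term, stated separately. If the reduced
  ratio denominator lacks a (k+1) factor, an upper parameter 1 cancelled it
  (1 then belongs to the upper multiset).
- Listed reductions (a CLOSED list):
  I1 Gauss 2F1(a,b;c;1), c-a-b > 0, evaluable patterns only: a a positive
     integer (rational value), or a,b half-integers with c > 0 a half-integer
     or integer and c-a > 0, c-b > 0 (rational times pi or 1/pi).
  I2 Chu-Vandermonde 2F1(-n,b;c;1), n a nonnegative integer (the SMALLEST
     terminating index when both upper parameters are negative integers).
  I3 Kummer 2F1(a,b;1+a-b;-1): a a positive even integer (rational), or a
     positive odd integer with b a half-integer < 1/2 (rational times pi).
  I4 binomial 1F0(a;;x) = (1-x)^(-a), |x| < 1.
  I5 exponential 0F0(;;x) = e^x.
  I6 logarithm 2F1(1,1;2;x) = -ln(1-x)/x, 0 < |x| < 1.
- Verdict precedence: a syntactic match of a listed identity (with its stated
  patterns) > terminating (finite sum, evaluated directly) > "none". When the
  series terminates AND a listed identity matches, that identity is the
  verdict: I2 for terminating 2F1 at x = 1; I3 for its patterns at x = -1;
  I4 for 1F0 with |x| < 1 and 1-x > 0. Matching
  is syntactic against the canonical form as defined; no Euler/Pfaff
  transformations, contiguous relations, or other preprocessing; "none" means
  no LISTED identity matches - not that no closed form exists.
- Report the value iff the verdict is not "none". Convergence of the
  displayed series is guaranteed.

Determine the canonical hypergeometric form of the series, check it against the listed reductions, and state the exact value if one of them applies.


x = -1/4 here; the reduced form reads 2F1, upper {2/3, 1}, lower {2}, C = 1/6. Verdict: none. A 2F1 with upper {2/3, 1} fits none of I1-I6 at x = -1/4; the sum runs forever.

The tell: from the first term 1/6: the constant factors (C = 1/6) combine into one prefactor.
Step ratio: r(k) = (-1/4) * (k+2/3) (k+1) / [(k+2) (k+1)] - rational in k, leading ratio (-1/4); with t_0 = 1/6, classification follows.


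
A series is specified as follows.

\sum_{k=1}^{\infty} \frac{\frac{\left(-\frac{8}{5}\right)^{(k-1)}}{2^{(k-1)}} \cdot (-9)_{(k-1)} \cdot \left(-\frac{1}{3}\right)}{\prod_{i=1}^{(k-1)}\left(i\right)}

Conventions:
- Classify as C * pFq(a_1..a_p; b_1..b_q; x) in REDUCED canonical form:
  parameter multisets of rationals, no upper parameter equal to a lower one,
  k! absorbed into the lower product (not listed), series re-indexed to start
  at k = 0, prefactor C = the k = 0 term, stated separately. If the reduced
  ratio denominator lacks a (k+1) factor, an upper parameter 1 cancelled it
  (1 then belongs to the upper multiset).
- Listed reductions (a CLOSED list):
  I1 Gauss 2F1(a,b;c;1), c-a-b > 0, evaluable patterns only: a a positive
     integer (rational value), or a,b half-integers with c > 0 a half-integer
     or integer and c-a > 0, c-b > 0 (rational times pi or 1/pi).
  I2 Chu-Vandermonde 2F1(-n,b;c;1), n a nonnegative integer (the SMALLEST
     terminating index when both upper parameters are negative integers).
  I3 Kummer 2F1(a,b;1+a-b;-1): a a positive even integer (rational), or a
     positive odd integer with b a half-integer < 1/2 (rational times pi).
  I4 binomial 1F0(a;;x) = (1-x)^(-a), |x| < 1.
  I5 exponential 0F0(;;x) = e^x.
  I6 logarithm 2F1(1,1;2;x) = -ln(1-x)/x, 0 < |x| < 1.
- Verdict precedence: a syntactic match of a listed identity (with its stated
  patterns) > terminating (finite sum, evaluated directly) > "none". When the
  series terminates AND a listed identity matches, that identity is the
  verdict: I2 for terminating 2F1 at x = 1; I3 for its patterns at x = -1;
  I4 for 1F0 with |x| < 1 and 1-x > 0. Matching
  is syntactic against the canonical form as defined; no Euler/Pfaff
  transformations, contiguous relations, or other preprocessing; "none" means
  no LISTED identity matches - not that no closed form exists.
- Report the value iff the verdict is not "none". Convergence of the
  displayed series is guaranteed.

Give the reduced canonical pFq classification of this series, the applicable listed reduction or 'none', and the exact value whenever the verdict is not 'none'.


With C = -\frac{1}{3}: the canonical form is 1F0(-9; -; -\frac{4}{5}). Verdict: the binomial series (I4) matches (the 1F0 binomial series: exponent 9, x = -\frac{4}{5}). Sum: -\frac{129140163}{1953125}.

The tell: from the first term -\frac{1}{3}: the two k-th powers (C = -1/3, x = -4/5) combine into one argument.
Step ratio: r(k) = -\frac{4}{5} * (k-9) / [(k+1)] - rational; roots negated = parameters, x = -\frac{4}{5}, C = -\frac{1}{3}.


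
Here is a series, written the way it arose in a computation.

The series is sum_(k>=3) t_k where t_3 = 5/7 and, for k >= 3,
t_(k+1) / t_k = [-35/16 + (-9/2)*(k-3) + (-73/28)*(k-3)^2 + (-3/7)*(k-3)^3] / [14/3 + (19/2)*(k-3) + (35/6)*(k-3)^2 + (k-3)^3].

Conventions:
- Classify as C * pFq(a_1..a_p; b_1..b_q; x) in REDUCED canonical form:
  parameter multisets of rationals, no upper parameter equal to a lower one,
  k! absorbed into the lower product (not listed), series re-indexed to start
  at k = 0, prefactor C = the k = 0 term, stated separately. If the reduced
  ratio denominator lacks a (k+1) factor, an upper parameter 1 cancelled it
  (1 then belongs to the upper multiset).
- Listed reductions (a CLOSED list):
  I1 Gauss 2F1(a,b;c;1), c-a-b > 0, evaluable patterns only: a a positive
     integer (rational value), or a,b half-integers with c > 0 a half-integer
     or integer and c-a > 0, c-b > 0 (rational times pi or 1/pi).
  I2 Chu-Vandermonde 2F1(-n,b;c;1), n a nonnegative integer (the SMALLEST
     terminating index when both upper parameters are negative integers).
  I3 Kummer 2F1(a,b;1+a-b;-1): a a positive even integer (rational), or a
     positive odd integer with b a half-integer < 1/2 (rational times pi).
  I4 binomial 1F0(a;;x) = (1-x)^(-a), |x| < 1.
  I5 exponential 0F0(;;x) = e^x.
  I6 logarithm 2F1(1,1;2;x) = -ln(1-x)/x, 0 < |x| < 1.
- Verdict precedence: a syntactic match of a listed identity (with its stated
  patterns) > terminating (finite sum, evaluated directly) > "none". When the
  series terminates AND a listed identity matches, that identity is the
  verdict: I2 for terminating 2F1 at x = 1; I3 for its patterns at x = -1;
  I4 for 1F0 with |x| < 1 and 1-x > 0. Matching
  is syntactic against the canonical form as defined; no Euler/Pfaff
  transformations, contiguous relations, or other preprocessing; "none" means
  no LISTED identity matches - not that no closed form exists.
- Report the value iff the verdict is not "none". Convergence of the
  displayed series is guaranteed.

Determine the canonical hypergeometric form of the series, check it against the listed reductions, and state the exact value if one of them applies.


Classification (C = 5/7): 2F1 with upper {5/6, 7/4}, lower {4/3}, argument x = -3/7. Verdict: none (x = -3/7): each listed identity misses the multisets {5/6, 7/4} ; {4/3}.

Structural cue: from the first term 5/7: the parameter 7/2 appears in both the upper and lower lists and cancels.
Consecutive-term ratio: r(k) = (-3/7) * (k+5/6) (k+7/4) / [(k+4/3) (k+1)] - rational in k, leading ratio (-3/7); with t_0 = 5/7, classification follows.


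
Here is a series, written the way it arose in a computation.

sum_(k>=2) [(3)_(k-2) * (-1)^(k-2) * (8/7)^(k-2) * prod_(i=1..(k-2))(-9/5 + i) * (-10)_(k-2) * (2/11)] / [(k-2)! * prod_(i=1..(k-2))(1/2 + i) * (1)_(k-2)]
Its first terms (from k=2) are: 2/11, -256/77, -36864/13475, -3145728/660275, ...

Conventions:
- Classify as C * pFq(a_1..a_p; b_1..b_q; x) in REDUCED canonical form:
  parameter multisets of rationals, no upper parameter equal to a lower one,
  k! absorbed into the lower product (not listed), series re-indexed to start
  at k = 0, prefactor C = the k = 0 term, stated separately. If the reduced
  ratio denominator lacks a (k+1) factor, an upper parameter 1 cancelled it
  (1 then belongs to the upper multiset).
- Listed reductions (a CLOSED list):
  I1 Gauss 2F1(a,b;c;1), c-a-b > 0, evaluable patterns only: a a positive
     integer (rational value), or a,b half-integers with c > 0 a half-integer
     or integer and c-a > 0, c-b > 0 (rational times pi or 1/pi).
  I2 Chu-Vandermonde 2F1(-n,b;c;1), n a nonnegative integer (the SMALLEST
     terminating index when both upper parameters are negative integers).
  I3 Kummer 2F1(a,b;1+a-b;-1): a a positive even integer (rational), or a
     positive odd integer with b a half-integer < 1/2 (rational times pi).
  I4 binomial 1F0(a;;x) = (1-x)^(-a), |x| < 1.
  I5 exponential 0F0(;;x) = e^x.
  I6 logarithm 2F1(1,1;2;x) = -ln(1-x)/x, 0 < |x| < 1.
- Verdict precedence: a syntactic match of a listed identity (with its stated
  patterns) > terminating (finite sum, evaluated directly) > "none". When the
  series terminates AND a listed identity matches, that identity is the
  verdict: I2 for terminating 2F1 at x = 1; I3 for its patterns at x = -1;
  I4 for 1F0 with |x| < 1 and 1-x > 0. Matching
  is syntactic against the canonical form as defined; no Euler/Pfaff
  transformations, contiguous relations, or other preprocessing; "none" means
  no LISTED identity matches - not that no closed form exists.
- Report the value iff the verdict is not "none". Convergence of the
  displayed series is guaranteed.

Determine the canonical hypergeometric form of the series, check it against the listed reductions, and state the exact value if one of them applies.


x = -8/7 here; the reduced form reads 3F2, upper {-10, -4/5, 3}, lower {1, 3/2}, C = 2/11. Verdict: terminating - no listed pattern fits, but -10 in the upper list cuts the series at k = 10; direct evaluation. Its exact value is -834061351229037284182238/22297545149518310546875.

Key step: with t_0 = 2/11, the lower running product (prefactor 2/11) is a rising factorial.
Adjacent-term ratio: r(k) = (-8/7) * (k-10) (k-4/5) (k+3) / [(k+1) (k+3/2) (k+1)] - poly over poly, x = (-8/7) from leading terms; C = 2/11 at k = 0.


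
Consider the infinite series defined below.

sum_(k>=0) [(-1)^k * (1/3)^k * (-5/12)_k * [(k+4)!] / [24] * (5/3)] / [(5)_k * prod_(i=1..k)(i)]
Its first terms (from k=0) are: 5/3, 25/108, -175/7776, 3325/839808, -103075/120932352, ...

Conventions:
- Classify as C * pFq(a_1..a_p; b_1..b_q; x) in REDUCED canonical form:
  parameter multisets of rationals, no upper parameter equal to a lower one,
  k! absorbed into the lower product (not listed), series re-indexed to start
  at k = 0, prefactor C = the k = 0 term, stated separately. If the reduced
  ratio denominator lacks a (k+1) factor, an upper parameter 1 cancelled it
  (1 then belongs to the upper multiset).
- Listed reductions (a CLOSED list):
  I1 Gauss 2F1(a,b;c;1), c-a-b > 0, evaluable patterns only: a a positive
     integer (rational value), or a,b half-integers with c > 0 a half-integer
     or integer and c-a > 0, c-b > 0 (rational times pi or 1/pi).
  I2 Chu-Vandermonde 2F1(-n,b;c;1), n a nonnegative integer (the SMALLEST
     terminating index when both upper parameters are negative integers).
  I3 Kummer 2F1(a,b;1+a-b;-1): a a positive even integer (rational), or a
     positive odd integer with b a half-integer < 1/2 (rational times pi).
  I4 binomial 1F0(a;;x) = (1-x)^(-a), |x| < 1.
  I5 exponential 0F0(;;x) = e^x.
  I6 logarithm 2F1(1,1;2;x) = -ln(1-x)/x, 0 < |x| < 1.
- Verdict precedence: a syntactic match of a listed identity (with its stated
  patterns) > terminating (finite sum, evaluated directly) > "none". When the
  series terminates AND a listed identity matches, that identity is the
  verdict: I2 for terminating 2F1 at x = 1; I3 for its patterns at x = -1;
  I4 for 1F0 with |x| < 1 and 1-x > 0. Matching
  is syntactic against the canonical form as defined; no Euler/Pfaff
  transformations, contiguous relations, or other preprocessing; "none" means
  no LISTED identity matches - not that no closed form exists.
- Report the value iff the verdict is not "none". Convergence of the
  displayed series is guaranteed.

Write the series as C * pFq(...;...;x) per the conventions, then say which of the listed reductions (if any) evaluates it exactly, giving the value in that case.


Canonical form: C = 5/3 times 1F0 with upper {-5/12}, lower {-}, x = -1/3. Verdict at x = -1/3: binomial (I4) matches (the 1F0 binomial series: exponent 5/12, x = -1/3). Exact value: (5/3) * (4/3)^(5/12).

Structural cue: t_0 being 5/3, the product of the first k integers (prefactor 5/3) is k!.
Consecutive-term ratio: r(k) = (-1/3) * (k-5/12) / [(k+1)] - poly over poly, x = (-1/3) from leading terms; C = 5/3 at k = 0.


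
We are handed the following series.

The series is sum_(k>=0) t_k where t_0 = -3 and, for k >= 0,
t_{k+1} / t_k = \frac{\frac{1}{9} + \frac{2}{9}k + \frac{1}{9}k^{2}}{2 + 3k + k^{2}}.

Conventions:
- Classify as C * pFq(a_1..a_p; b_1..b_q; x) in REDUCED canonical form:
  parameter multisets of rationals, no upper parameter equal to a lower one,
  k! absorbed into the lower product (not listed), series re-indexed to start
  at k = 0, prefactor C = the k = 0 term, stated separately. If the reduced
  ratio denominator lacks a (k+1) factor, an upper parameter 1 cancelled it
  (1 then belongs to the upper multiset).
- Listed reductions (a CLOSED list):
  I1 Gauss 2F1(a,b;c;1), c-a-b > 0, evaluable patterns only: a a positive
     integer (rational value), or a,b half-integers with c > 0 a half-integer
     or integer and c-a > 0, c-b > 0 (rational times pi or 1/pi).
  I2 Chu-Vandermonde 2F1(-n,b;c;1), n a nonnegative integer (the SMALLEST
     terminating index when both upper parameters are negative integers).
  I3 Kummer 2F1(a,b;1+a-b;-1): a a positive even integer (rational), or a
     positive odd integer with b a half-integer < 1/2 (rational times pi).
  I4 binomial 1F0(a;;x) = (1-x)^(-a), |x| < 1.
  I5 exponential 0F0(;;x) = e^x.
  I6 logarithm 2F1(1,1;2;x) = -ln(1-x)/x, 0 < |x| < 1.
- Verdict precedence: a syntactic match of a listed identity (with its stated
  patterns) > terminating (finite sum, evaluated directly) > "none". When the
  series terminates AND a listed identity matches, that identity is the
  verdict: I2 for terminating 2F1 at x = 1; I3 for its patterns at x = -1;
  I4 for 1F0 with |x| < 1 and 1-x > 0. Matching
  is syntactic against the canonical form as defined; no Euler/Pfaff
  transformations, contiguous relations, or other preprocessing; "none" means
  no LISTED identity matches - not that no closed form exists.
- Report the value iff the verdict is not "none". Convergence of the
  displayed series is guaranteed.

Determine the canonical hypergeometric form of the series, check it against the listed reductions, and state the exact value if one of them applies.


Prefactor -3, argument \frac{1}{9}: 2F1 with upper {1, 1} over lower {2}. Verdict: logarithm (I6) applies (the logarithm: parameters (1,1;2), x = \frac{1}{9}). Hence: 27 \cdot \ln\left(\frac{8}{9}\right).

Key observation: with t_0 = -3, factor the ratio over Q (prefactor -3): negated roots = parameters.
Consecutive-term ratio: r(k) = \frac{1}{9} * (k+1) (k+1) / [(k+2) (k+1)] - poly over poly, x = \frac{1}{9} from leading terms; C = -3 at k = 0.


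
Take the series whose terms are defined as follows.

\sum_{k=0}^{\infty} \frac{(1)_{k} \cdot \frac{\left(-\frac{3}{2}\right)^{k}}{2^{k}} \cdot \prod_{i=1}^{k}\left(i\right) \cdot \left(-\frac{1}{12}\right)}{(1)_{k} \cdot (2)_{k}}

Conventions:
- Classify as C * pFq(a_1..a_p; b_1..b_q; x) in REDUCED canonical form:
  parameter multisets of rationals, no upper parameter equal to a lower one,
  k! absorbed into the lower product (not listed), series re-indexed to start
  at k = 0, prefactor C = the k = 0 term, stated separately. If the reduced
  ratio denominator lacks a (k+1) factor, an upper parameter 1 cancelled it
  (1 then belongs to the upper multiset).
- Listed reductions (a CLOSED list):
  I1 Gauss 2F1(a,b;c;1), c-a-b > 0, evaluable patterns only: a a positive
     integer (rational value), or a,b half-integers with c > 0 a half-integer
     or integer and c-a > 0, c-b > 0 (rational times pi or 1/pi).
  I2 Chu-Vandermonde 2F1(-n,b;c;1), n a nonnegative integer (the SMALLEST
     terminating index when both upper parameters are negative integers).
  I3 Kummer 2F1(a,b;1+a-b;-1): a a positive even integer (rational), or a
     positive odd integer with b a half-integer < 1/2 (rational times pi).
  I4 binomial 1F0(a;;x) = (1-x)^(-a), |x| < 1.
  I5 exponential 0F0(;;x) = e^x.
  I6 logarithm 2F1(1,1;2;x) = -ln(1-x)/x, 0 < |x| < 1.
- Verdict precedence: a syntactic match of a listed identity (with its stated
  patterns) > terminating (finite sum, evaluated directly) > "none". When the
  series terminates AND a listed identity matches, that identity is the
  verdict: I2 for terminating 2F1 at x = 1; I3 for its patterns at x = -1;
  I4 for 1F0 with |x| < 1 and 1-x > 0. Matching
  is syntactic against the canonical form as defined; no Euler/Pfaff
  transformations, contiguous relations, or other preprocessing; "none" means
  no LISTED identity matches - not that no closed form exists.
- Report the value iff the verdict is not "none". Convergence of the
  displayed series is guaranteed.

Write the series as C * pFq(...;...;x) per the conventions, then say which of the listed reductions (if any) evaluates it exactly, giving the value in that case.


The series (x = -\frac{3}{4}) is 2F1: upper {1, 1}, lower {2}, prefactor -\frac{1}{12}. Verdict: logarithm (I6) applies (the logarithm: parameters (1,1;2), x = -\frac{3}{4}). Its exact value is \left(-\frac{1}{9}\right) \cdot \ln\left(\frac{7}{4}\right).

Structural cue: from the first term -\frac{1}{12}: (1)_k (prefactor -1/12) is k! itself.
Term ratio: r(k) = -\frac{3}{4} * (k+1) (k+1) / [(k+2) (k+1)] - rational in k, leading ratio -\frac{3}{4}; with t_0 = -\frac{1}{12}, classification follows.
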